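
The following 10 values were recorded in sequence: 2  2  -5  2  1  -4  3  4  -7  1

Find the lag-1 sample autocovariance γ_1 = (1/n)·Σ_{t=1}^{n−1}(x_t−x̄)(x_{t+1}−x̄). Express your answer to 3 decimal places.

-5.341

Mean x̄ = (2 + 2 − 5 + 2 + 1 − 4 + 3 + 4 − 7 + 1)/10 = -0.1000
Σ_{t=1}^{9}(x_t−x̄)(x_{t+1}−x̄) = -53.4100
γ_1 = -53.4100 / 10 = -5.341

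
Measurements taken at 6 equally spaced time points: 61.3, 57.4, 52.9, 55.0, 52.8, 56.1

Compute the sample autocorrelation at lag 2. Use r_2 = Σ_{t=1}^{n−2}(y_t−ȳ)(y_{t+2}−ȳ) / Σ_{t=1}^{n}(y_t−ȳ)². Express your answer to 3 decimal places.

Mean ȳ = (61.3 + 57.4 + 52.9 + 55.0 + 52.8 + 56.1)/6 = 55.9167
Numerator Σ_{t=1}^{4}(y_t−ȳ)(y_{t+2}−ȳ) = -8.3656
Denominator Σ(y_t−ȳ)² = 50.8683
r_2 = -8.3656 / 50.8683 = -0.164

-0.164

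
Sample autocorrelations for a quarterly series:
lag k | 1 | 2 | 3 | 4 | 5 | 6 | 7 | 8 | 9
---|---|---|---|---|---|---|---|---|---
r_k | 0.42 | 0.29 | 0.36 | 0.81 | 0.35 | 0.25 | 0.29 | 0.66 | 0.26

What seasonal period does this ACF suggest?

4

The largest autocorrelation is r_4 = 0.81, with a weaker echo at lag 8 (0.66); the remaining lags stay at or below 0.42. The elevated value at lag 1 (0.42), dropping to 0.29 at lag 2, reflects decaying short-term dependence rather than seasonality.
The dominant spike at lag 4 indicates a seasonal period of 4.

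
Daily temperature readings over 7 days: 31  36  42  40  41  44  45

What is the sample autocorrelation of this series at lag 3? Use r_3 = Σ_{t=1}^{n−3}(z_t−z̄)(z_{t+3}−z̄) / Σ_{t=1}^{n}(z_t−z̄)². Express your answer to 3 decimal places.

Mean z̄ = (31 + 36 + 42 + 40 + 41 + 44 + 45)/7 = 39.8571
Deviations from mean: -8.8571, -3.8571, 2.1429, 0.1429, 1.1429, 4.1429, 5.1429
Numerator Σ_{t=1}^{4}(z_t−z̄)(z_{t+3}−z̄) = 3.9388
Denominator Σ(z_t−z̄)² = 142.8571
r_3 = 3.9388 / 142.8571 = 0.028

0.028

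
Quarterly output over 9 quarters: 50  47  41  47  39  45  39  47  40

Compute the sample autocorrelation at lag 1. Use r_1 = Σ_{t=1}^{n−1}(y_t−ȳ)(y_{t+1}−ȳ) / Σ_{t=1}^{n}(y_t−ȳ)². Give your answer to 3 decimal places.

Mean ȳ = (50 + 47 + 41 + 47 + 39 + 45 + 39 + 47 + 40)/9 = 43.8889
Numerator Σ_{t=1}^{8}(y_t−ȳ)(y_{t+1}−ȳ) = -52.3457
Denominator Σ(y_t−ȳ)² = 138.8889
r_1 = -52.3457 / 138.8889 = -0.377

-0.377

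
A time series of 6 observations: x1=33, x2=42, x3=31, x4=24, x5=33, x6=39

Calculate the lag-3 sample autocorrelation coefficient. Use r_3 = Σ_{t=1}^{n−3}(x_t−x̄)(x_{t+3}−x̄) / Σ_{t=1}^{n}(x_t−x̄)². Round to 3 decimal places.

Mean x̄ = (33 + 42 + 31 + 24 + 33 + 39)/6 = 33.6667
Deviations from mean: -0.6667, 8.3333, -2.6667, -9.6667, -0.6667, 5.3333
Numerator Σ_{t=1}^{3}(x_t−x̄)(x_{t+3}−x̄) = -13.3333
Denominator Σ(x_t−x̄)² = 199.3333
r_3 = -13.3333 / 199.3333 = -0.067

-0.067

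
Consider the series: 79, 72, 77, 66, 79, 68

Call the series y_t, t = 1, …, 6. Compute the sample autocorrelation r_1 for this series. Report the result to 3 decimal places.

-0.689

Mean ȳ = (79 + 72 + 77 + 66 + 79 + 68)/6 = 73.5000
Σ(y_t−ȳ)(y_{t+1}−ȳ) = (-8.2500) + (-5.2500) + (-26.2500) + (-41.2500) + (-30.2500) = -111.2500
Denominator Σ(y_t−ȳ)² = 161.5000
r_1 = -111.2500 / 161.5000 = -0.689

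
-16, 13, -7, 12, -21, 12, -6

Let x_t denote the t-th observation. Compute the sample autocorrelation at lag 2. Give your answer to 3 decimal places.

Mean x̄ = (-16 + 13 − 7 + 12 − 21 + 12 − 6)/7 = -1.8571
Σ(x_t−x̄)(x_{t+2}−x̄) = (72.7347) + (205.8776) + (98.4490) + (192.0204) + (79.3061) = 648.3878
Denominator Σ(x_t−x̄)² = 1214.8571
r_2 = 648.3878 / 1214.8571 = 0.534

0.534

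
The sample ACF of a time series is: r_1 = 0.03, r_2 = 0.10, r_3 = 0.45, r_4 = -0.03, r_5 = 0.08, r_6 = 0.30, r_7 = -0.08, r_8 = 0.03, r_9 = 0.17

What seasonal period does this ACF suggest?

3

The largest autocorrelation is r_3 = 0.45, with weaker echoes at lags 6 (0.30) and 9 (0.17); the remaining lags stay at or below 0.10.
The dominant spike at lag 3 indicates a seasonal period of 3.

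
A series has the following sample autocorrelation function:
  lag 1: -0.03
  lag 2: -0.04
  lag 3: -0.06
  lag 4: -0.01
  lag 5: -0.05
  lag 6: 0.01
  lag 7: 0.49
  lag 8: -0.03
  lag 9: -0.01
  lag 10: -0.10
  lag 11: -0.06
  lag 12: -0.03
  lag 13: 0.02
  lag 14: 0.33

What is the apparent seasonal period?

7

The largest autocorrelation is r_7 = 0.49, with a weaker echo at lag 14 (0.33); the remaining lags stay at or below 0.02.
The dominant spike at lag 7 indicates a seasonal period of 7.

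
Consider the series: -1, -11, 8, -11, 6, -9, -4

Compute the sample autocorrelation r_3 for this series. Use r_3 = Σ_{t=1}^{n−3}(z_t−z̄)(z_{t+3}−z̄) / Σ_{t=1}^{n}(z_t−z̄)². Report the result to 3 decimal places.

-0.397

Mean z̄ = (-1 − 11 + 8 − 11 + 6 − 9 − 4)/7 = -3.1429
Deviations from mean: 2.1429, -7.8571, 11.1429, -7.8571, 9.1429, -5.8571, -0.8571
Σ(z_t−z̄)(z_{t+3}−z̄) = (-16.8367) + (-71.8367) + (-65.2653) + (6.7347) = -147.2041
Denominator Σ(z_t−z̄)² = 370.8571
r_3 = -147.2041 / 370.8571 = -0.397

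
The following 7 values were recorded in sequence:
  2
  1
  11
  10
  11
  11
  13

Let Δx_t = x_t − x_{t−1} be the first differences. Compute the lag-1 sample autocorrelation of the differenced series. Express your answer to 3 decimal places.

First differences Δx: -1, 10, -1, 1, 0, 2
Mean of differences = 1.8333
Numerator Σ(Δx_t−Δx̄)(Δx_{t+1}−Δx̄) = -42.6944
Denominator Σ(Δx_t−Δx̄)² = 86.8333
r_1(Δx) = -42.6944 / 86.8333 = -0.492

-0.492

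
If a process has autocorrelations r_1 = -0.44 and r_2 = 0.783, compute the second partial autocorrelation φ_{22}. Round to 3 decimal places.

0.731

φ_{22} = (r_2 − r_1²) / (1 − r_1²)
r_1² = (-0.44)² = 0.1936
Numerator = 0.783 − 0.1936 = 0.5894; denominator = 1 − 0.1936 = 0.8064
φ_{22} = 0.5894 / 0.8064 = 0.731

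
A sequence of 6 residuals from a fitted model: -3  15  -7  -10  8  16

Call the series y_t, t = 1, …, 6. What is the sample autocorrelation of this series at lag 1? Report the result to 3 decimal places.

-0.095

Mean ȳ = (-3 + 15 − 7 − 10 + 8 + 16)/6 = 3.1667
Numerator Σ_{t=1}^{5}(y_t−ȳ)(y_{t+1}−ȳ) = -61.0278
Denominator Σ(y_t−ȳ)² = 642.8333
r_1 = -61.0278 / 642.8333 = -0.095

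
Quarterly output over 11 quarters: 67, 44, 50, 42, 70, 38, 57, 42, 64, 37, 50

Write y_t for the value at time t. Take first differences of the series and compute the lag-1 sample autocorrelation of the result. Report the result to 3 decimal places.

-0.797

First differences Δy: -23, 6, -8, 28, -32, 19, -15, 22, -27, 13
Mean of differences = -1.7000
Numerator Σ(Δy_t−Δȳ)(Δy_{t+1}−Δȳ) = -3488.7900
Denominator Σ(Δy_t−Δȳ)² = 4376.1000
r_1(Δy) = -3488.7900 / 4376.1000 = -0.797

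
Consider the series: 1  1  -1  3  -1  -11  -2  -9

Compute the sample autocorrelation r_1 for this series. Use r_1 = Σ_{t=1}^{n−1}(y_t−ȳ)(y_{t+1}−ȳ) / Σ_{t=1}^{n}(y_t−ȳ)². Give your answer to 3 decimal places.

Mean ȳ = (1 + 1 − 1 + 3 − 1 − 11 − 2 − 9)/8 = -2.3750
Deviations from mean: 3.3750, 3.3750, 1.3750, 5.3750, 1.3750, -8.6250, 0.3750, -6.6250
Numerator Σ_{t=1}^{7}(y_t−ȳ)(y_{t+1}−ȳ) = 13.2344
Denominator Σ(y_t−ȳ)² = 173.8750
r_1 = 13.2344 / 173.8750 = 0.076

0.076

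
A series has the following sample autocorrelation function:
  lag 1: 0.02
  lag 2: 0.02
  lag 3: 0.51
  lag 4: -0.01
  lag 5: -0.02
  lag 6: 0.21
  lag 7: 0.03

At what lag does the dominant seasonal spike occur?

3

The largest autocorrelation is r_3 = 0.51, with a weaker echo at lag 6 (0.21); the remaining lags stay at or below 0.03.
The dominant spike at lag 3 indicates a seasonal period of 3.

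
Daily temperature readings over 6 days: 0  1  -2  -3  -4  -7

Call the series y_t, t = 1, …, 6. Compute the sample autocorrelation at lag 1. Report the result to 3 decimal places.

0.428

Mean ȳ = (0 + 1 − 2 − 3 − 4 − 7)/6 = -2.5000
Σ(y_t−ȳ)(y_{t+1}−ȳ) = (8.7500) + (1.7500) + (-0.2500) + (0.7500) + (6.7500) = 17.7500
Denominator Σ(y_t−ȳ)² = 41.5000
r_1 = 17.7500 / 41.5000 = 0.428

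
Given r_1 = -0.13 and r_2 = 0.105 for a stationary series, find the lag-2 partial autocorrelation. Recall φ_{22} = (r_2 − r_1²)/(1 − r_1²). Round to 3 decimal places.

φ_{22} = (r_2 − r_1²) / (1 − r_1²)
r_1² = (-0.13)² = 0.0169
Numerator = 0.105 − 0.0169 = 0.0881; denominator = 1 − 0.0169 = 0.9831
φ_{22} = 0.0881 / 0.9831 = 0.090

0.090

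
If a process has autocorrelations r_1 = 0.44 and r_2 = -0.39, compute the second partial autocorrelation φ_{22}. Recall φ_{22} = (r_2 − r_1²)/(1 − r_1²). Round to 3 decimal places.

φ_{22} = (r_2 − r_1²) / (1 − r_1²)
r_1² = (0.44)² = 0.1936
Numerator = -0.39 − 0.1936 = -0.5836; denominator = 1 − 0.1936 = 0.8064
φ_{22} = -0.5836 / 0.8064 = -0.724

-0.724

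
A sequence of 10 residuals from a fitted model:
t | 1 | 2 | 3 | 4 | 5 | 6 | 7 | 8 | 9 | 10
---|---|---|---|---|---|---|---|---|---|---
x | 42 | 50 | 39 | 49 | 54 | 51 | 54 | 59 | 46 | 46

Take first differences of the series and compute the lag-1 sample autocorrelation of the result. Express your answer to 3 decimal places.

First differences Δx: 8, -11, 10, 5, -3, 3, 5, -13, 0
Mean of differences = 0.4444
Numerator Σ(Δx_t−Δx̄)(Δx_{t+1}−Δx̄) = -220.4198
Denominator Σ(Δx_t−Δx̄)² = 520.2222
r_1(Δx) = -220.4198 / 520.2222 = -0.424

-0.424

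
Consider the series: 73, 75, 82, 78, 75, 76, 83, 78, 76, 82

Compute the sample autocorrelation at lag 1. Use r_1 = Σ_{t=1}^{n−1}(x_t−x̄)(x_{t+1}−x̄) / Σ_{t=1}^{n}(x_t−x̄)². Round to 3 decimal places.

-0.086

Mean x̄ = (73 + 75 + 82 + 78 + 75 + 76 + 83 + 78 + 76 + 82)/10 = 77.8000
Numerator Σ_{t=1}^{9}(x_t−x̄)(x_{t+1}−x̄) = -9.2400
Denominator Σ(x_t−x̄)² = 107.6000
r_1 = -9.2400 / 107.6000 = -0.086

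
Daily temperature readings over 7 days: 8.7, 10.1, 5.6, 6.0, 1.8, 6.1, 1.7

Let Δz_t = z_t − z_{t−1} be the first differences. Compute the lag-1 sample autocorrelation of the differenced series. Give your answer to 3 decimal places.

-0.757

First differences Δz: 1.4, -4.5, 0.4, -4.2, 4.3, -4.4
Mean of differences = -1.1667
Numerator Σ(Δz_t−Δz̄)(Δz_{t+1}−Δz̄) = -52.7878
Denominator Σ(Δz_t−Δz̄)² = 69.6933
r_1(Δz) = -52.7878 / 69.6933 = -0.757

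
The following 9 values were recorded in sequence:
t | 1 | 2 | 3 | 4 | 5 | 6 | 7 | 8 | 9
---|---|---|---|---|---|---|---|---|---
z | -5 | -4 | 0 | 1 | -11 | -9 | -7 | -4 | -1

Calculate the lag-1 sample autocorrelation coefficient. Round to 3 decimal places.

Mean z̄ = (-5 − 4 + 0 + 1 − 11 − 9 − 7 − 4 − 1)/9 = -4.4444
Numerator Σ_{t=1}^{8}(z_t−z̄)(z_{t+1}−z̄) = 32.1358
Denominator Σ(z_t−z̄)² = 132.2222
r_1 = 32.1358 / 132.2222 = 0.243

0.243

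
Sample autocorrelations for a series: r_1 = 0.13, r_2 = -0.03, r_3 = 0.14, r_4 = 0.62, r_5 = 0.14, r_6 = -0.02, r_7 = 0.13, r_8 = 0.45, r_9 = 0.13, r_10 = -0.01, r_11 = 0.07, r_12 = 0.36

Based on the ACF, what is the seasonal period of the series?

The largest autocorrelation is r_4 = 0.62, with weaker echoes at lags 8 (0.45) and 12 (0.36); the remaining lags stay at or below 0.14.
The dominant spike at lag 4 indicates a seasonal period of 4.

4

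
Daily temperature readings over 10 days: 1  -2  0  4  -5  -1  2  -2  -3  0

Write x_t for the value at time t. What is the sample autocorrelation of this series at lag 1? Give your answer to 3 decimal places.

Mean x̄ = (1 − 2 + 0 + 4 − 5 − 1 + 2 − 2 − 3 + 0)/10 = -0.6000
Numerator Σ_{t=1}^{9}(x_t−x̄)(x_{t+1}−x̄) = -21.5600
Denominator Σ(x_t−x̄)² = 60.4000
r_1 = -21.5600 / 60.4000 = -0.357

-0.357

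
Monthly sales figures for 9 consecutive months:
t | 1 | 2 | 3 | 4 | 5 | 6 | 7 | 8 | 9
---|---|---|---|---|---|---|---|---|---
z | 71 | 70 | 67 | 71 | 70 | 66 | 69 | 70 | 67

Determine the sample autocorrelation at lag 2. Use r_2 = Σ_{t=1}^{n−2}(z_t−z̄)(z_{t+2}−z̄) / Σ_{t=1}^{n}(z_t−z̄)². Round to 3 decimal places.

Mean z̄ = (71 + 70 + 67 + 71 + 70 + 66 + 69 + 70 + 67)/9 = 69.0000
Numerator Σ_{t=1}^{7}(z_t−z̄)(z_{t+2}−z̄) = -13.0000
Denominator Σ(z_t−z̄)² = 28.0000
r_2 = -13.0000 / 28.0000 = -0.464

-0.464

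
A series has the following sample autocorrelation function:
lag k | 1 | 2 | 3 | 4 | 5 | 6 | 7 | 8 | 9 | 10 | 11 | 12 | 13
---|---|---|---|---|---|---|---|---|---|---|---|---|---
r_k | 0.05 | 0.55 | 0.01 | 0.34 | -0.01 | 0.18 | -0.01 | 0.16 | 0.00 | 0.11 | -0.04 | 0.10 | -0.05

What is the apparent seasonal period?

2

The largest autocorrelation is r_2 = 0.55, with weaker echoes at lags 4 (0.34), 6 (0.18) and 8 (0.16); the remaining lags stay at or below 0.11.
The dominant spike at lag 2 indicates a seasonal period of 2.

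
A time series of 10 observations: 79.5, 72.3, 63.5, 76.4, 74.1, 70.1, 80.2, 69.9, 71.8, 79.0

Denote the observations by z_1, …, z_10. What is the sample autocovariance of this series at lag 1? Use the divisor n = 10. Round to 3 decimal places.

-7.292

Mean z̄ = (79.5 + 72.3 + 63.5 + 76.4 + 74.1 + 70.1 + 80.2 + 69.9 + 71.8 + 79.0)/10 = 73.6800
Σ_{t=1}^{9}(z_t−z̄)(z_{t+1}−z̄) = -72.9164
γ_1 = -72.9164 / 10 = -7.292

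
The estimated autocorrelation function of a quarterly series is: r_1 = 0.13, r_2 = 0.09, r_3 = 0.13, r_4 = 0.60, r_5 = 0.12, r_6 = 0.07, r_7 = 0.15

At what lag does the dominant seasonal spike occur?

The largest autocorrelation is r_4 = 0.60; the remaining lags stay at or below 0.15.
The dominant spike at lag 4 indicates a seasonal period of 4.

4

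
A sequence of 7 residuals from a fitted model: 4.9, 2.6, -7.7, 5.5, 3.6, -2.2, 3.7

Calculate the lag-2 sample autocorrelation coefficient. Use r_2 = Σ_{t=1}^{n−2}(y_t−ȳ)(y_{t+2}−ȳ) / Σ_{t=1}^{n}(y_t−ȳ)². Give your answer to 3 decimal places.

Mean ȳ = (4.9 + 2.6 − 7.7 + 5.5 + 3.6 − 2.2 + 3.7)/7 = 1.4857
Deviations from mean: 3.4143, 1.1143, -9.1857, 4.0143, 2.1143, -3.6857, 2.2143
Σ(y_t−ȳ)(y_{t+2}−ȳ) = (-31.3627) + (4.4731) + (-19.4212) + (-14.7955) + (4.6816) = -56.4247
Denominator Σ(y_t−ȳ)² = 136.3486
r_2 = -56.4247 / 136.3486 = -0.414

-0.414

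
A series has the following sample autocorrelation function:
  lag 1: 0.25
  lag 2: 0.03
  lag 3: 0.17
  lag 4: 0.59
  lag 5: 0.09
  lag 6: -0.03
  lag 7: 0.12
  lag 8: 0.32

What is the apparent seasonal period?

The largest autocorrelation is r_4 = 0.59, with a weaker echo at lag 8 (0.32); the remaining lags stay at or below 0.25. The elevated value at lag 1 (0.25), dropping to 0.03 at lag 2, reflects decaying short-term dependence rather than seasonality.
The dominant spike at lag 4 indicates a seasonal period of 4.

4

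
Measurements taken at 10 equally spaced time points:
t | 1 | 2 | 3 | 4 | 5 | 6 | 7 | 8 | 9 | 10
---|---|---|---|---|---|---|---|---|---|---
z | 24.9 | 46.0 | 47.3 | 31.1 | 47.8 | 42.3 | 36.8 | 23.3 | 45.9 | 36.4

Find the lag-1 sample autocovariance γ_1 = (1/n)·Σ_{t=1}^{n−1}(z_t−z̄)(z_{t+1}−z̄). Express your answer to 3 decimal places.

Mean z̄ = (24.9 + 46.0 + 47.3 + 31.1 + 47.8 + 42.3 + 36.8 + 23.3 + 45.9 + 36.4)/10 = 38.1800
Σ_{t=1}^{9}(z_t−z̄)(z_{t+1}−z̄) = -239.3424
γ_1 = -239.3424 / 10 = -23.934

-23.934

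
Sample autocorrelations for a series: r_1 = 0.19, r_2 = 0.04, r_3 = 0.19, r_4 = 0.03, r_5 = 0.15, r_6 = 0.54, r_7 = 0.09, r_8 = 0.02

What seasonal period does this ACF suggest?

The largest autocorrelation is r_6 = 0.54; the remaining lags stay at or below 0.19.
The dominant spike at lag 6 indicates a seasonal period of 6.

6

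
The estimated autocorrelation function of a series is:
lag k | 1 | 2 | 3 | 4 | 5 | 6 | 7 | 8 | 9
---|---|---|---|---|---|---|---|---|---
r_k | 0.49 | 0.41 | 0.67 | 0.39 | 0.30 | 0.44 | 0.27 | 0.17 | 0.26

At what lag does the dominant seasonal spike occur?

3

The largest autocorrelation is r_3 = 0.67; the remaining lags stay at or below 0.49. The elevated value at lag 1 (0.49), dropping to 0.41 at lag 2, reflects decaying short-term dependence rather than seasonality.
The dominant spike at lag 3 indicates a seasonal period of 3.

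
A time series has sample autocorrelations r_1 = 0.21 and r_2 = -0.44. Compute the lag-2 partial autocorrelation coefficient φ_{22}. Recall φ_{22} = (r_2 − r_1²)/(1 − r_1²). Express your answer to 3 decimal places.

φ_{22} = (r_2 − r_1²) / (1 − r_1²)
r_1² = (0.21)² = 0.0441
Numerator = -0.44 − 0.0441 = -0.4841; denominator = 1 − 0.0441 = 0.9559
φ_{22} = -0.4841 / 0.9559 = -0.506

-0.506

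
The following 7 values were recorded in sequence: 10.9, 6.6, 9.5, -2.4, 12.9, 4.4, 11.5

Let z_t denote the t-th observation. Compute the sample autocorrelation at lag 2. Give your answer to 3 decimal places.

Mean z̄ = (10.9 + 6.6 + 9.5 − 2.4 + 12.9 + 4.4 + 11.5)/7 = 7.6286
Deviations from mean: 3.2714, -1.0286, 1.8714, -10.0286, 5.2714, -3.2286, 3.8714
Numerator Σ_{t=1}^{5}(z_t−z̄)(z_{t+2}−z̄) = 79.0884
Denominator Σ(z_t−z̄)² = 169.0343
r_2 = 79.0884 / 169.0343 = 0.468

0.468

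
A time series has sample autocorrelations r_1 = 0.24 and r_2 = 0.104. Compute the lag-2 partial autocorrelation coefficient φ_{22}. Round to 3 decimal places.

0.049

φ_{22} = (r_2 − r_1²) / (1 − r_1²)
r_1² = (0.24)² = 0.0576
Numerator = 0.104 − 0.0576 = 0.0464; denominator = 1 − 0.0576 = 0.9424
φ_{22} = 0.0464 / 0.9424 = 0.049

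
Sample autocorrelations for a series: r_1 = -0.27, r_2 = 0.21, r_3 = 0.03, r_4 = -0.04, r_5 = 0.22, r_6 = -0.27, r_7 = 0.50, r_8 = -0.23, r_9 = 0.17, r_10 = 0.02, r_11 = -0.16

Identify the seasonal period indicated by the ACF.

The largest autocorrelation is r_7 = 0.50; the remaining lags stay at or below 0.22.
The dominant spike at lag 7 indicates a seasonal period of 7.

7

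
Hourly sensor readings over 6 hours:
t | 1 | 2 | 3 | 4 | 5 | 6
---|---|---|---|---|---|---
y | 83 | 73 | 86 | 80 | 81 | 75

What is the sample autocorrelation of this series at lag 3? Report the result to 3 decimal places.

Mean ȳ = (83 + 73 + 86 + 80 + 81 + 75)/6 = 79.6667
Deviations from mean: 3.3333, -6.6667, 6.3333, 0.3333, 1.3333, -4.6667
Σ(y_t−ȳ)(y_{t+3}−ȳ) = (1.1111) + (-8.8889) + (-29.5556) = -37.3333
Denominator Σ(y_t−ȳ)² = 119.3333
r_3 = -37.3333 / 119.3333 = -0.313

-0.313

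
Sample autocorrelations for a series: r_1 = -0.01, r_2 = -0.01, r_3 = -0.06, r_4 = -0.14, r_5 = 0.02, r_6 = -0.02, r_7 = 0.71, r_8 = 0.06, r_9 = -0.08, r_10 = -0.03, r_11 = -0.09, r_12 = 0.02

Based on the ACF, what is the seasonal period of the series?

The largest autocorrelation is r_7 = 0.71; the remaining lags stay at or below 0.06.
The dominant spike at lag 7 indicates a seasonal period of 7.

7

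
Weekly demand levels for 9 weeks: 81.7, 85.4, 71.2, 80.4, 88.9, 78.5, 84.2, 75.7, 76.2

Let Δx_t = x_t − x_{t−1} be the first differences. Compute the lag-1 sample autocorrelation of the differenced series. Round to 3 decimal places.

First differences Δx: 3.7, -14.2, 9.2, 8.5, -10.4, 5.7, -8.5, 0.5
Mean of differences = -0.6875
Numerator Σ(Δx_t−Δx̄)(Δx_{t+1}−Δx̄) = -312.5014
Denominator Σ(Δx_t−Δx̄)² = 581.5888
r_1(Δx) = -312.5014 / 581.5888 = -0.537

-0.537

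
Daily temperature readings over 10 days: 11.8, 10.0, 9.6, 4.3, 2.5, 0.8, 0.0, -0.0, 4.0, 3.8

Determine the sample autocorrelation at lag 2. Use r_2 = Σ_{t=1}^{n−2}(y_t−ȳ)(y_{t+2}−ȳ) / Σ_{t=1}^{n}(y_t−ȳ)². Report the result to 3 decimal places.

Mean ȳ = (11.8 + 10.0 + 9.6 + 4.3 + 2.5 + 0.8 + 0.0 − 0.0 + 4.0 + 3.8)/10 = 4.6800
Numerator Σ_{t=1}^{8}(y_t−ȳ)(y_{t+2}−ȳ) = 59.4192
Denominator Σ(y_t−ȳ)² = 168.1960
r_2 = 59.4192 / 168.1960 = 0.353

0.353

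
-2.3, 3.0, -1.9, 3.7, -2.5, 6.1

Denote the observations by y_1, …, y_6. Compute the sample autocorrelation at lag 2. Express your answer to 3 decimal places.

0.565

Mean ȳ = (-2.3 + 3.0 − 1.9 + 3.7 − 2.5 + 6.1)/6 = 1.0167
Σ(y_t−ȳ)(y_{t+2}−ȳ) = (9.6736) + (5.3219) + (10.2569) + (13.6403) = 38.8928
Denominator Σ(y_t−ȳ)² = 68.8483
r_2 = 38.8928 / 68.8483 = 0.565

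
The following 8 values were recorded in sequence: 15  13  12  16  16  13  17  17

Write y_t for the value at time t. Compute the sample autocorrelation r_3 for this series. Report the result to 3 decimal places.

0.305

Mean ȳ = (15 + 13 + 12 + 16 + 16 + 13 + 17 + 17)/8 = 14.8750
Σ(y_t−ȳ)(y_{t+3}−ȳ) = (0.1406) + (-2.1094) + (5.3906) + (2.3906) + (2.3906) = 8.2031
Denominator Σ(y_t−ȳ)² = 26.8750
r_3 = 8.2031 / 26.8750 = 0.305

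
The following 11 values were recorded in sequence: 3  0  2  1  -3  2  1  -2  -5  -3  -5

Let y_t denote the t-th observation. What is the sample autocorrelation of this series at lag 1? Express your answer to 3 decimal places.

Mean ȳ = (3 + 0 + 2 + 1 − 3 + 2 + 1 − 2 − 5 − 3 − 5)/11 = -0.8182
Numerator Σ_{t=1}^{10}(y_t−ȳ)(y_{t+1}−ȳ) = 26.6033
Denominator Σ(y_t−ȳ)² = 83.6364
r_1 = 26.6033 / 83.6364 = 0.318

0.318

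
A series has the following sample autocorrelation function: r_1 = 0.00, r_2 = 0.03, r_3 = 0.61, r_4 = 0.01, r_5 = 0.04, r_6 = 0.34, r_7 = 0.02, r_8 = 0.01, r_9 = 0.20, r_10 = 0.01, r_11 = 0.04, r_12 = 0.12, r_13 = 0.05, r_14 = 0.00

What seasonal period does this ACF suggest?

The largest autocorrelation is r_3 = 0.61, with weaker echoes at lags 6 (0.34) and 9 (0.20); the remaining lags stay at or below 0.12.
The dominant spike at lag 3 indicates a seasonal period of 3.

3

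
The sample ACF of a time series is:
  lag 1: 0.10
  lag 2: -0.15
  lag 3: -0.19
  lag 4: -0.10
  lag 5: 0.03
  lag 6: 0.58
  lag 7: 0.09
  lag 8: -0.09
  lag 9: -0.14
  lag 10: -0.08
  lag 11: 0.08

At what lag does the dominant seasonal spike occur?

6

The largest autocorrelation is r_6 = 0.58; the remaining lags stay at or below 0.10.
The dominant spike at lag 6 indicates a seasonal period of 6.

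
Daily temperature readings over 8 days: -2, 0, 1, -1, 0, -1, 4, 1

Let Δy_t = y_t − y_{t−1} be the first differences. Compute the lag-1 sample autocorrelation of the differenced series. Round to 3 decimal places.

First differences Δy: 2, 1, -2, 1, -1, 5, -3
Mean of differences = 0.4286
Numerator Σ(Δy_t−Δȳ)(Δy_{t+1}−Δȳ) = -24.8980
Denominator Σ(Δy_t−Δȳ)² = 43.7143
r_1(Δy) = -24.8980 / 43.7143 = -0.570

-0.570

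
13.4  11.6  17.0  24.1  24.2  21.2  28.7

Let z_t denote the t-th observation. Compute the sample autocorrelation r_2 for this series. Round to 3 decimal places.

0.060

Mean z̄ = (13.4 + 11.6 + 17.0 + 24.1 + 24.2 + 21.2 + 28.7)/7 = 20.0286
Numerator Σ_{t=1}^{5}(z_t−z̄)(z_{t+2}−z̄) = 14.0669
Denominator Σ(z_t−z̄)² = 234.6943
r_2 = 14.0669 / 234.6943 = 0.060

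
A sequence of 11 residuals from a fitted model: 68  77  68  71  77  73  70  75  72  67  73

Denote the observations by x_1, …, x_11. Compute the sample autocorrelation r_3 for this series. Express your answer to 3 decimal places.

Mean x̄ = (68 + 77 + 68 + 71 + 77 + 73 + 70 + 75 + 72 + 67 + 73)/11 = 71.9091
Numerator Σ_{t=1}^{8}(x_t−x̄)(x_{t+3}−x̄) = 55.5207
Denominator Σ(x_t−x̄)² = 122.9091
r_3 = 55.5207 / 122.9091 = 0.452

0.452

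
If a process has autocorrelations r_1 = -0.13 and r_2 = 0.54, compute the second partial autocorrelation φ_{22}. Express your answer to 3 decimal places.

0.532

φ_{22} = (r_2 − r_1²) / (1 − r_1²)
r_1² = (-0.13)² = 0.0169
Numerator = 0.54 − 0.0169 = 0.5231; denominator = 1 − 0.0169 = 0.9831
φ_{22} = 0.5231 / 0.9831 = 0.532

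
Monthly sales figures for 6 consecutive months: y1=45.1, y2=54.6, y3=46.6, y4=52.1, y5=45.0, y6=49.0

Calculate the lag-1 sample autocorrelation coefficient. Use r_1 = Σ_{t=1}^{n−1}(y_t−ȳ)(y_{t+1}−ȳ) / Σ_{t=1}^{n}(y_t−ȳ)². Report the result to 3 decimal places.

Mean ȳ = (45.1 + 54.6 + 46.6 + 52.1 + 45.0 + 49.0)/6 = 48.7333
Deviations from mean: -3.6333, 5.8667, -2.1333, 3.3667, -3.7333, 0.2667
Σ(y_t−ȳ)(y_{t+1}−ȳ) = (-21.3156) + (-12.5156) + (-7.1822) + (-12.5689) + (-0.9956) = -54.5778
Denominator Σ(y_t−ȳ)² = 77.5133
r_1 = -54.5778 / 77.5133 = -0.704

-0.704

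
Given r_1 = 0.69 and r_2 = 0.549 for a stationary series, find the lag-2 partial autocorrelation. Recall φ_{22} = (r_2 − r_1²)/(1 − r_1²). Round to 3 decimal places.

φ_{22} = (r_2 − r_1²) / (1 − r_1²)
r_1² = (0.69)² = 0.4761
Numerator = 0.549 − 0.4761 = 0.0729; denominator = 1 − 0.4761 = 0.5239
φ_{22} = 0.0729 / 0.5239 = 0.139

0.139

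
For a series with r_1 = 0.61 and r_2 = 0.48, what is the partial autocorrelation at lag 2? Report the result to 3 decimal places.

φ_{22} = (r_2 − r_1²) / (1 − r_1²)
r_1² = (0.61)² = 0.3721
Numerator = 0.48 − 0.3721 = 0.1079; denominator = 1 − 0.3721 = 0.6279
φ_{22} = 0.1079 / 0.6279 = 0.172

0.172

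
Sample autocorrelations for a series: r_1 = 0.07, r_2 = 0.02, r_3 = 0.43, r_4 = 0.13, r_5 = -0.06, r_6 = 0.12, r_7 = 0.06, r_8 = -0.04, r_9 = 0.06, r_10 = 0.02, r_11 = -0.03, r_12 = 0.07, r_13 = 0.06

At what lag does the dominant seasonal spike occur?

3

The largest autocorrelation is r_3 = 0.43; the remaining lags stay at or below 0.13.
The dominant spike at lag 3 indicates a seasonal period of 3.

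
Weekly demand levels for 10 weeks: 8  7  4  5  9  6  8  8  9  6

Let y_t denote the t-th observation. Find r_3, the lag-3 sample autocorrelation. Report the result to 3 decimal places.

Mean ȳ = (8 + 7 + 4 + 5 + 9 + 6 + 8 + 8 + 9 + 6)/10 = 7.0000
Σ(y_t−ȳ)(y_{t+3}−ȳ) = (-2.0000) + (0.0000) + (3.0000) + (-2.0000) + (2.0000) + (-2.0000) + (-1.0000) = -2.0000
Denominator Σ(y_t−ȳ)² = 26.0000
r_3 = -2.0000 / 26.0000 = -0.077

-0.077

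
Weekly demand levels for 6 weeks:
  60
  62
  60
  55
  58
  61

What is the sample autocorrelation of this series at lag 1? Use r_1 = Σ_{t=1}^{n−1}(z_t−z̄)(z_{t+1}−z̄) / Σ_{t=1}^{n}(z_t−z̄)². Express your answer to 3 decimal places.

0.135

Mean z̄ = (60 + 62 + 60 + 55 + 58 + 61)/6 = 59.3333
Deviations from mean: 0.6667, 2.6667, 0.6667, -4.3333, -1.3333, 1.6667
Σ(z_t−z̄)(z_{t+1}−z̄) = (1.7778) + (1.7778) + (-2.8889) + (5.7778) + (-2.2222) = 4.2222
Denominator Σ(z_t−z̄)² = 31.3333
r_1 = 4.2222 / 31.3333 = 0.135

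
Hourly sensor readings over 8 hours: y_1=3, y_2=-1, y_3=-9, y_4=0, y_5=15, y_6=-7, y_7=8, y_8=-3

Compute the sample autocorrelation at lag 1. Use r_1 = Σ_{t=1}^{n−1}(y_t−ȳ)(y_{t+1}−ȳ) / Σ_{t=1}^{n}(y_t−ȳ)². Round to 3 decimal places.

-0.425

Mean ȳ = (3 − 1 − 9 + 0 + 15 − 7 + 8 − 3)/8 = 0.7500
Σ(y_t−ȳ)(y_{t+1}−ȳ) = (-3.9375) + (17.0625) + (7.3125) + (-10.6875) + (-110.4375) + (-56.1875) + (-27.1875) = -184.0625
Denominator Σ(y_t−ȳ)² = 433.5000
r_1 = -184.0625 / 433.5000 = -0.425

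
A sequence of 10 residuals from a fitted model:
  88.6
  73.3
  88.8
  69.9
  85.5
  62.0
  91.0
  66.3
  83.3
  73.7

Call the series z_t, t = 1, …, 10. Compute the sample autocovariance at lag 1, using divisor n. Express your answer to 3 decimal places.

Mean z̄ = (88.6 + 73.3 + 88.8 + 69.9 + 85.5 + 62.0 + 91.0 + 66.3 + 83.3 + 73.7)/10 = 78.2400
Σ_{t=1}^{9}(z_t−z̄)(z_{t+1}−z̄) = -812.8316
γ_1 = -812.8316 / 10 = -81.283

-81.283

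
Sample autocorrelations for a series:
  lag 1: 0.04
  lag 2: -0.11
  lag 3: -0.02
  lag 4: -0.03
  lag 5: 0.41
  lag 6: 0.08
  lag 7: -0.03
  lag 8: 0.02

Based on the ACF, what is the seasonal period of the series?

5

The largest autocorrelation is r_5 = 0.41; the remaining lags stay at or below 0.08.
The dominant spike at lag 5 indicates a seasonal period of 5.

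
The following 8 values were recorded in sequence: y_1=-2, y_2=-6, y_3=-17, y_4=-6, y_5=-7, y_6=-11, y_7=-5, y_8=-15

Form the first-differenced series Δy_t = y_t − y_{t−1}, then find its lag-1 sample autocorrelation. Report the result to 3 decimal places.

-0.438

First differences Δy: -4, -11, 11, -1, -4, 6, -10
Mean of differences = -1.8571
Numerator Σ(Δy_t−Δȳ)(Δy_{t+1}−Δȳ) = -169.5918
Denominator Σ(Δy_t−Δȳ)² = 386.8571
r_1(Δy) = -169.5918 / 386.8571 = -0.438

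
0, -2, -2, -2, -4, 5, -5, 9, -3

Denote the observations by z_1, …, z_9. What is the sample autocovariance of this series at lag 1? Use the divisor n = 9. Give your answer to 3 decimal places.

-11.294

Mean z̄ = (0 − 2 − 2 − 2 − 4 + 5 − 5 + 9 − 3)/9 = -0.4444
Σ_{t=1}^{8}(z_t−z̄)(z_{t+1}−z̄) = -101.6420
γ_1 = -101.6420 / 9 = -11.294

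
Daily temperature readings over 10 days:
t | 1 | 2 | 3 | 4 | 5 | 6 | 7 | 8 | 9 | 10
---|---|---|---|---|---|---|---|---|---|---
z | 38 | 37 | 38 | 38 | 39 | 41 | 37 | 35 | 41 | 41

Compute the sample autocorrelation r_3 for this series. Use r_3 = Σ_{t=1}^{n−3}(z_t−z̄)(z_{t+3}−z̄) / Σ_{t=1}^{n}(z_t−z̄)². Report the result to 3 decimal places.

-0.007

Mean z̄ = (38 + 37 + 38 + 38 + 39 + 41 + 37 + 35 + 41 + 41)/10 = 38.5000
Numerator Σ_{t=1}^{7}(z_t−z̄)(z_{t+3}−z̄) = -0.2500
Denominator Σ(z_t−z̄)² = 36.5000
r_3 = -0.2500 / 36.5000 = -0.007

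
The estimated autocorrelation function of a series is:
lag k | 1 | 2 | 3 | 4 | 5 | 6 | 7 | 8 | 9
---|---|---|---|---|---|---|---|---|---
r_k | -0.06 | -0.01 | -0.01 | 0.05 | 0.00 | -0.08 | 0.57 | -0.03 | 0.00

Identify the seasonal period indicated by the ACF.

7

The largest autocorrelation is r_7 = 0.57; the remaining lags stay at or below 0.05.
The dominant spike at lag 7 indicates a seasonal period of 7.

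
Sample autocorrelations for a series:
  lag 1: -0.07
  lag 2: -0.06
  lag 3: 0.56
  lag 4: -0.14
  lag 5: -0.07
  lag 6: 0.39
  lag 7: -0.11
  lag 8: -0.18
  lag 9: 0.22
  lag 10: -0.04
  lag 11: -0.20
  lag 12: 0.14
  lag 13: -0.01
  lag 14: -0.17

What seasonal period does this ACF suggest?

3

The largest autocorrelation is r_3 = 0.56, with weaker echoes at lags 6 (0.39) and 9 (0.22); the remaining lags stay at or below 0.14.
The dominant spike at lag 3 indicates a seasonal period of 3.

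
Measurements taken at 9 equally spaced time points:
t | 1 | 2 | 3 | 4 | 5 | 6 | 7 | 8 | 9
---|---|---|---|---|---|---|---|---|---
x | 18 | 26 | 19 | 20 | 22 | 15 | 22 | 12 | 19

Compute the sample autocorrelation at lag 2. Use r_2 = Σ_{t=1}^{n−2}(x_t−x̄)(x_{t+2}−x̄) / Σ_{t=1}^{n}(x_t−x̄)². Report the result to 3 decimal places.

0.294

Mean x̄ = (18 + 26 + 19 + 20 + 22 + 15 + 22 + 12 + 19)/9 = 19.2222
Σ(x_t−x̄)(x_{t+2}−x̄) = (0.2716) + (5.2716) + (-0.6173) + (-3.2840) + (7.7160) + (30.4938) + (-0.6173) = 39.2346
Denominator Σ(x_t−x̄)² = 133.5556
r_2 = 39.2346 / 133.5556 = 0.294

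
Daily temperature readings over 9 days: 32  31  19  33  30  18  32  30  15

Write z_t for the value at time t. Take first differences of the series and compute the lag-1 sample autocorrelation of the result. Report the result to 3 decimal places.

First differences Δz: -1, -12, 14, -3, -12, 14, -2, -15
Mean of differences = -2.1250
Numerator Σ(Δz_t−Δz̄)(Δz_{t+1}−Δz̄) = -334.6406
Denominator Σ(Δz_t−Δz̄)² = 882.8750
r_1(Δz) = -334.6406 / 882.8750 = -0.379

-0.379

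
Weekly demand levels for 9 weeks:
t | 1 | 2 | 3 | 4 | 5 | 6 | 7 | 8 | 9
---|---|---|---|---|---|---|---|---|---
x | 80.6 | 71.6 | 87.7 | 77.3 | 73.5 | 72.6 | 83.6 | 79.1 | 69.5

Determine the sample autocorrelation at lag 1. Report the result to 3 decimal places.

Mean x̄ = (80.6 + 71.6 + 87.7 + 77.3 + 73.5 + 72.6 + 83.6 + 79.1 + 69.5)/9 = 77.2778
Numerator Σ_{t=1}^{8}(x_t−x̄)(x_{t+1}−x̄) = -92.4449
Denominator Σ(x_t−x̄)² = 291.8356
r_1 = -92.4449 / 291.8356 = -0.317

-0.317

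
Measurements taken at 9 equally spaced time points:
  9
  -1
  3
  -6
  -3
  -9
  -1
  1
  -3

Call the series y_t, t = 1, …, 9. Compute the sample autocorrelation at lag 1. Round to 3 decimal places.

Mean ȳ = (9 − 1 + 3 − 6 − 3 − 9 − 1 + 1 − 3)/9 = -1.1111
Numerator Σ_{t=1}^{8}(y_t−ȳ)(y_{t+1}−ȳ) = 0.9877
Denominator Σ(y_t−ȳ)² = 216.8889
r_1 = 0.9877 / 216.8889 = 0.005

0.005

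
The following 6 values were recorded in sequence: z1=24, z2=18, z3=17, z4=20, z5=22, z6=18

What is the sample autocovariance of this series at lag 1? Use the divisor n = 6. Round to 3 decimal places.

Mean z̄ = (24 + 18 + 17 + 20 + 22 + 18)/6 = 19.8333
Deviations: 4.1667, -1.8333, -2.8333, 0.1667, 2.1667, -1.8333
Σ_{t=1}^{5}(z_t−z̄)(z_{t+1}−z̄) = -6.5278
γ_1 = -6.5278 / 6 = -1.088

-1.088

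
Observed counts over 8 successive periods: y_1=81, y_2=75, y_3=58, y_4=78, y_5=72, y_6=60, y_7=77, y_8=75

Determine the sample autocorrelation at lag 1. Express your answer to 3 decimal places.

-0.288

Mean ȳ = (81 + 75 + 58 + 78 + 72 + 60 + 77 + 75)/8 = 72.0000
Numerator Σ_{t=1}^{7}(y_t−ȳ)(y_{t+1}−ȳ) = -144.0000
Denominator Σ(y_t−ȳ)² = 500.0000
r_1 = -144.0000 / 500.0000 = -0.288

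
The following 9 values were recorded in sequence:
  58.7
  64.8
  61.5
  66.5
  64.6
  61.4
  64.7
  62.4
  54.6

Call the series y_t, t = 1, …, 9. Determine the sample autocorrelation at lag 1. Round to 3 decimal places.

-0.072

Mean ȳ = (58.7 + 64.8 + 61.5 + 66.5 + 64.6 + 61.4 + 64.7 + 62.4 + 54.6)/9 = 62.1333
Numerator Σ_{t=1}^{8}(y_t−ȳ)(y_{t+1}−ȳ) = -7.8544
Denominator Σ(y_t−ȳ)² = 108.4000
r_1 = -7.8544 / 108.4000 = -0.072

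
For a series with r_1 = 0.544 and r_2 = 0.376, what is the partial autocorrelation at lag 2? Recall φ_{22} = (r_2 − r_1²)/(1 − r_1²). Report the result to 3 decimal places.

0.114

φ_{22} = (r_2 − r_1²) / (1 − r_1²)
r_1² = (0.544)² = 0.295936
Numerator = 0.376 − 0.2959 = 0.0801; denominator = 1 − 0.2959 = 0.7041
φ_{22} = 0.0801 / 0.7041 = 0.114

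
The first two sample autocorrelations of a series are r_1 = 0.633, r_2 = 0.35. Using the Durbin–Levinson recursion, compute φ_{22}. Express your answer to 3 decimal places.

-0.085

φ_{22} = (r_2 − r_1²) / (1 − r_1²)
r_1² = (0.633)² = 0.400689
Numerator = 0.35 − 0.4007 = -0.0507; denominator = 1 − 0.4007 = 0.5993
φ_{22} = -0.0507 / 0.5993 = -0.085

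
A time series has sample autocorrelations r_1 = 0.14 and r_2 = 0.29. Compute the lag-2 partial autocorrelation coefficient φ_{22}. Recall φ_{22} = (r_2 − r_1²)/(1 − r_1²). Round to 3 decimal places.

0.276

φ_{22} = (r_2 − r_1²) / (1 − r_1²)
r_1² = (0.14)² = 0.0196
Numerator = 0.29 − 0.0196 = 0.2704; denominator = 1 − 0.0196 = 0.9804
φ_{22} = 0.2704 / 0.9804 = 0.276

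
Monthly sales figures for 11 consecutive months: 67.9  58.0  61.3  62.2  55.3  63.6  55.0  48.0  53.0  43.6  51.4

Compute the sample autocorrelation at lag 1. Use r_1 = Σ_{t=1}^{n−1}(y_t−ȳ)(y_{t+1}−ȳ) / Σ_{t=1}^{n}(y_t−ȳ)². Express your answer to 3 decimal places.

0.342

Mean ȳ = (67.9 + 58.0 + 61.3 + 62.2 + 55.3 + 63.6 + 55.0 + 48.0 + 53.0 + 43.6 + 51.4)/11 = 56.3000
Numerator Σ_{t=1}^{10}(y_t−ȳ)(y_{t+1}−ȳ) = 177.3500
Denominator Σ(y_t−ȳ)² = 518.3200
r_1 = 177.3500 / 518.3200 = 0.342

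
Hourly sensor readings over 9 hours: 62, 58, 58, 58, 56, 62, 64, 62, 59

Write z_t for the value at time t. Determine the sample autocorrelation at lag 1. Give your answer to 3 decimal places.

0.312

Mean z̄ = (62 + 58 + 58 + 58 + 56 + 62 + 64 + 62 + 59)/9 = 59.8889
Numerator Σ_{t=1}^{8}(z_t−z̄)(z_{t+1}−z̄) = 17.7654
Denominator Σ(z_t−z̄)² = 56.8889
r_1 = 17.7654 / 56.8889 = 0.312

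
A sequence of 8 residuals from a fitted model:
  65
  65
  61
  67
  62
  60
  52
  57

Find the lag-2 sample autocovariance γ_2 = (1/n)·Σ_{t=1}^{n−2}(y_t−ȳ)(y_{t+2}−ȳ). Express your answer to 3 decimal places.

Mean ȳ = (65 + 65 + 61 + 67 + 62 + 60 + 52 + 57)/8 = 61.1250
Σ_{t=1}^{6}(y_t−ȳ)(y_{t+2}−ȳ) = 12.2188
γ_2 = 12.2188 / 8 = 1.527

1.527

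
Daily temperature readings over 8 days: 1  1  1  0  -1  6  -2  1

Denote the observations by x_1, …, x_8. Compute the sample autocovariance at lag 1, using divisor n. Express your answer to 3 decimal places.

-2.893

Mean x̄ = (1 + 1 + 1 + 0 − 1 + 6 − 2 + 1)/8 = 0.8750
Deviations: 0.1250, 0.1250, 0.1250, -0.8750, -1.8750, 5.1250, -2.8750, 0.1250
Σ_{t=1}^{7}(x_t−x̄)(x_{t+1}−x̄) = -23.1406
γ_1 = -23.1406 / 8 = -2.893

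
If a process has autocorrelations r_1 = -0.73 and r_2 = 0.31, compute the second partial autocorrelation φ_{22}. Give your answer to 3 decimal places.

-0.477

φ_{22} = (r_2 − r_1²) / (1 − r_1²)
r_1² = (-0.73)² = 0.5329
Numerator = 0.31 − 0.5329 = -0.2229; denominator = 1 − 0.5329 = 0.4671
φ_{22} = -0.2229 / 0.4671 = -0.477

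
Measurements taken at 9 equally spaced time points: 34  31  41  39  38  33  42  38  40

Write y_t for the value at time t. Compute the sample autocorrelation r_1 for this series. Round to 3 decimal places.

Mean ȳ = (34 + 31 + 41 + 39 + 38 + 33 + 42 + 38 + 40)/9 = 37.3333
Numerator Σ_{t=1}^{8}(y_t−ȳ)(y_{t+1}−ȳ) = -13.1111
Denominator Σ(y_t−ȳ)² = 116.0000
r_1 = -13.1111 / 116.0000 = -0.113

-0.113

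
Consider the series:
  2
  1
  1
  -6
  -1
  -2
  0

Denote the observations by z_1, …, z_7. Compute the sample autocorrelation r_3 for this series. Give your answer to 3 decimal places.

-0.479

Mean z̄ = (2 + 1 + 1 − 6 − 1 − 2 + 0)/7 = -0.7143
Deviations from mean: 2.7143, 1.7143, 1.7143, -5.2857, -0.2857, -1.2857, 0.7143
Σ(z_t−z̄)(z_{t+3}−z̄) = (-14.3469) + (-0.4898) + (-2.2041) + (-3.7755) = -20.8163
Denominator Σ(z_t−z̄)² = 43.4286
r_3 = -20.8163 / 43.4286 = -0.479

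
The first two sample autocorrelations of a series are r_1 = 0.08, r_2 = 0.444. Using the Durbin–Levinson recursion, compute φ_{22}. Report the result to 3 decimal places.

φ_{22} = (r_2 − r_1²) / (1 − r_1²)
r_1² = (0.08)² = 0.0064
Numerator = 0.444 − 0.0064 = 0.4376; denominator = 1 − 0.0064 = 0.9936
φ_{22} = 0.4376 / 0.9936 = 0.440

0.440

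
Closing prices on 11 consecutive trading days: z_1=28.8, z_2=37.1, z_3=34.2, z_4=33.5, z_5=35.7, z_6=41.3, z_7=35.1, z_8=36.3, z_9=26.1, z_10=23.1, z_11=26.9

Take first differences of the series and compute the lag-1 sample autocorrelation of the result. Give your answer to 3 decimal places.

First differences Δz: 8.3, -2.9, -0.7, 2.2, 5.6, -6.2, 1.2, -10.2, -3.0, 3.8
Mean of differences = -0.1900
Numerator Σ(Δz_t−Δz̄)(Δz_{t+1}−Δz̄) = -49.1561
Denominator Σ(Δz_t−Δz̄)² = 280.9890
r_1(Δz) = -49.1561 / 280.9890 = -0.175

-0.175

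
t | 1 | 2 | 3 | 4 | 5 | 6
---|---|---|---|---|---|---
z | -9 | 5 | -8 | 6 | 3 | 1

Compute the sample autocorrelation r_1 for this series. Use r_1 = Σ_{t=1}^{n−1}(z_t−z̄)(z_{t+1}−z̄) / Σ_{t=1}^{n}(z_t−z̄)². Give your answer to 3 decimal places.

-0.511

Mean z̄ = (-9 + 5 − 8 + 6 + 3 + 1)/6 = -0.3333
Deviations from mean: -8.6667, 5.3333, -7.6667, 6.3333, 3.3333, 1.3333
Σ(z_t−z̄)(z_{t+1}−z̄) = (-46.2222) + (-40.8889) + (-48.5556) + (21.1111) + (4.4444) = -110.1111
Denominator Σ(z_t−z̄)² = 215.3333
r_1 = -110.1111 / 215.3333 = -0.511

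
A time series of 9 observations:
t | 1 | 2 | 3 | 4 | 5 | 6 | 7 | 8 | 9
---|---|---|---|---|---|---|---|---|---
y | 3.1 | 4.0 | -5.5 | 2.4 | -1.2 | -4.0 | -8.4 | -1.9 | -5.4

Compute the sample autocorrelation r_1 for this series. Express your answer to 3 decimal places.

0.053

Mean ȳ = (3.1 + 4.0 − 5.5 + 2.4 − 1.2 − 4.0 − 8.4 − 1.9 − 5.4)/9 = -1.8778
Numerator Σ_{t=1}^{8}(y_t−ȳ)(y_{t+1}−ȳ) = 7.9984
Denominator Σ(y_t−ȳ)² = 150.6556
r_1 = 7.9984 / 150.6556 = 0.053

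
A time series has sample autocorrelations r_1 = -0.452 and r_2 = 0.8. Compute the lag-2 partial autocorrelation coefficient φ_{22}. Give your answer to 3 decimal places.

φ_{22} = (r_2 − r_1²) / (1 − r_1²)
r_1² = (-0.452)² = 0.204304
Numerator = 0.8 − 0.2043 = 0.5957; denominator = 1 − 0.2043 = 0.7957
φ_{22} = 0.5957 / 0.7957 = 0.749

0.749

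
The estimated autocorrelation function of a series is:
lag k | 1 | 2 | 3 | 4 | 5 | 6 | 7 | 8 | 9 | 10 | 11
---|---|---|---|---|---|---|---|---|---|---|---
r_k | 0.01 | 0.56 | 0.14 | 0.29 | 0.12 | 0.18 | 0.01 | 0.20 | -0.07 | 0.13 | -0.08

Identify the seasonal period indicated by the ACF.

The largest autocorrelation is r_2 = 0.56, with weaker echoes at lags 4 (0.29), 6 (0.18) and 8 (0.20); the remaining lags stay at or below 0.14.
The dominant spike at lag 2 indicates a seasonal period of 2.

2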